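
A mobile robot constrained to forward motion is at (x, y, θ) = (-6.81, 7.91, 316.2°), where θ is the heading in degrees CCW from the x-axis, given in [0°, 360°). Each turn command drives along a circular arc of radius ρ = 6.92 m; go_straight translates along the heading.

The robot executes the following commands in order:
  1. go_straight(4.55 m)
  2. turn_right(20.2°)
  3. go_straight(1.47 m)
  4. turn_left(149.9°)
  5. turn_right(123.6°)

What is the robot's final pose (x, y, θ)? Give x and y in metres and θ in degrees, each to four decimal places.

set_pose: (x, y, θ) = (-6.8100, 7.9100, 316.2000°), ρ = 6.92
go_straight(4.55): x += 4.55·cos θ, y += 4.55·sin θ → (-3.5260, 4.7607, 316.2000°)
turn_right(20.2°): centre at ρ to the right, rotate −20.2° → (-2.0960, 2.7997, 296.0000°)
go_straight(1.47): x += 1.47·cos θ, y += 1.47·sin θ → (-1.4516, 1.4785, 296.0000°)
turn_left(149.9°): centre at ρ to the left, rotate +149.9° → (11.6704, 4.0172, 445.9000° ≡ 85.9000°)
turn_right(123.6°): centre at ρ to the right, rotate −123.6° → (22.8044, 8.9977, -37.7000° ≡ 322.3000°)

(22.8044, 8.9977, 322.3000°)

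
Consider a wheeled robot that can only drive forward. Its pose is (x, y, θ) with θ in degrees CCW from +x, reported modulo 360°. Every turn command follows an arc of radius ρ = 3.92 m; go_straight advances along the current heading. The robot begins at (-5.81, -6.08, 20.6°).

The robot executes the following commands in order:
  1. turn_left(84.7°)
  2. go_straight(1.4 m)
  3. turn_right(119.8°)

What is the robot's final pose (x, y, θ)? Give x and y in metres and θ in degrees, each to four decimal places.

(0.9850, 4.8036, 345.5000°)

set_pose: (x, y, θ) = (-5.8100, -6.0800, 20.6000°), ρ = 3.92
turn_left(84.7°): centre at ρ to the left, rotate +84.7° → (-3.4082, -1.3763, 105.3000°)
go_straight(1.4): x += 1.4·cos θ, y += 1.4·sin θ → (-3.7776, -0.0259, 105.3000°)
turn_right(119.8°): centre at ρ to the right, rotate −119.8° → (0.9850, 4.8036, -14.5000° ≡ 345.5000°)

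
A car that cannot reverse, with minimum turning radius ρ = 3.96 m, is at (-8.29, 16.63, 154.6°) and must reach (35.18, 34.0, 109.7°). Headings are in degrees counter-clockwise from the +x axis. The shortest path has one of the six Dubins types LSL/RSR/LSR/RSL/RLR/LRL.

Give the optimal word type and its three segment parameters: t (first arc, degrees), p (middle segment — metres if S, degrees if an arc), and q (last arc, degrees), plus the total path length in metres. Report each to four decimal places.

Let ψ = atan2(Δy, Δx) = atan2(17.37, 43.47) = 21.7810° be the start→goal bearing.
Normalize: d = |goal − start| / ρ = 46.811941/3.96 = 11.821197, α = (θ_start − ψ) mod 360° = 132.8190° = 2.318130 rad, β = (θ_goal − ψ) mod 360° = 87.9190° = 1.534477 rad.
Common terms: sin α = 0.733504, cos α = -0.679685, sin β = 0.999341, cos β = 0.036312, cos(α−β) = 0.708340, d² = 139.740702. Work in radians in the unit-radius frame; every candidate has L = ρ·(t + p + q).
LSL: p² = 2 + d² − 2cos(α−β) + 2d(sin α − sin β) = 134.039010; p = √p² = 11.577522; φ = atan2(cos β − cos α, d + sin α − sin β) = 0.061883 rad; t = (φ − α) mod 2π = 4.026939 rad, q = (β − φ) mod 2π = 1.472594 rad → L = 3.96·(4.026939 + 11.577522 + 1.472594) = 3.96·17.077054 = 67.625135 m
RSR: p² = 2 + d² − 2cos(α−β) + 2d(sin β − sin α) = 146.609035; p = √p² = 12.108222; φ = atan2(cos α − cos β, d − sin α + sin β) = -0.059168 rad; t = (α − φ) mod 2π = 2.377297 rad, q = (φ − β) mod 2π = 4.689541 rad → L = 3.96·(2.377297 + 12.108222 + 4.689541) = 3.96·19.175060 = 75.933237 m
LSR: p² = d² − 2 + 2cos(α−β) + 2d(sin α + sin β) = 180.125975; p = √p² = 13.421102; φ = atan2(−cos α − cos β, d + sin α + sin β) − atan2(−2, p) = 0.195362 rad; t = (φ − α) mod 2π = 4.160418 rad, q = (φ − β) mod 2π = 4.944071 rad → L = 3.96·(4.160418 + 13.421102 + 4.944071) = 3.96·22.525590 = 89.201337 m
RSL: p² = d² − 2 + 2cos(α−β) − 2d(sin α + sin β) = 98.188789; p = √p² = 9.909026; φ = atan2(cos α + cos β, d − sin α − sin β) − atan2(2, p) = -0.262848 rad; t = (α − φ) mod 2π = 2.580978 rad, q = (β − φ) mod 2π = 1.797325 rad → L = 3.96·(2.580978 + 9.909026 + 1.797325) = 3.96·14.287328 = 56.577821 m
RLR: c = (6 − d² + 2cos(α−β) + 2d(sin α − sin β))/8 = -17.326129, |c| > 1 → infeasible
LRL: c = (6 − d² + 2cos(α−β) − 2d(sin α − sin β))/8 = -15.754876, |c| > 1 → infeasible
Shortest: RSL with L = 56.577821 m ≈ 56.5778 m
Convert RSL to answer units (arcs ×180/π): t = 2.580978·180/π = 147.8791°, p = ρ·p = 3.96·9.909026 = 39.2397 m, q = 1.797325·180/π = 102.9791°, L = 56.5778 m.

RSL: t = 147.8791°, p = 39.2397 m, q = 102.9791°, L = 56.5778 m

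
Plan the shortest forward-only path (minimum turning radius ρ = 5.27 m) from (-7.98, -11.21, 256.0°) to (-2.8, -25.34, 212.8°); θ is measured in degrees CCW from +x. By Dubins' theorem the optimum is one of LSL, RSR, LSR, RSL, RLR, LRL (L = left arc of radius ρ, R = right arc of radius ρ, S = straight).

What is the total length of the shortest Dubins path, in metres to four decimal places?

41.5513 m

Let ψ = atan2(Δy, Δx) = atan2(-14.13, 5.18) = -69.8673° be the start→goal bearing.
Normalize: d = |goal − start| / ρ = 15.049561/5.27 = 2.855704, α = (θ_start − ψ) mod 360° = 325.8673° = 5.687457 rad, β = (θ_goal − ψ) mod 360° = 282.6673° = 4.933475 rad.
Common terms: sin α = -0.561112, cos α = 0.827740, sin β = -0.975660, cos β = 0.219289, cos(α−β) = 0.728969, d² = 8.155047. Work in radians in the unit-radius frame; every candidate has L = ρ·(t + p + q).
LSL: p² = 2 + d² − 2cos(α−β) + 2d(sin α − sin β) = 11.064763; p = √p² = 3.326374; φ = atan2(cos β − cos α, d + sin α − sin β) = -0.183953 rad; t = (φ − α) mod 2π = 0.411776 rad, q = (β − φ) mod 2π = 5.117427 rad → L = 5.27·(0.411776 + 3.326374 + 5.117427) = 5.27·8.855577 = 46.668890 m
RSR: p² = 2 + d² − 2cos(α−β) + 2d(sin β − sin α) = 6.329456; p = √p² = 2.515841; φ = atan2(cos α − cos β, d − sin α + sin β) = 0.244270 rad; t = (α − φ) mod 2π = 5.443187 rad, q = (φ − β) mod 2π = 1.593981 rad → L = 5.27·(5.443187 + 2.515841 + 1.593981) = 5.27·9.553009 = 50.344355 m
LSR: p² = d² − 2 + 2cos(α−β) + 2d(sin α + sin β) = -1.164148 < 0 → infeasible
RSL: p² = d² − 2 + 2cos(α−β) − 2d(sin α + sin β) = 16.390116; p = √p² = 4.048471; φ = atan2(cos α + cos β, d − sin α − sin β) − atan2(2, p) = -0.224845 rad; t = (α − φ) mod 2π = 5.912302 rad, q = (β − φ) mod 2π = 5.158320 rad → L = 5.27·(5.912302 + 4.048471 + 5.158320) = 5.27·15.119092 = 79.677617 m
RLR: c = (6 − d² + 2cos(α−β) + 2d(sin α − sin β))/8 = 0.208818; p = 2π − arccos c = 4.922755 rad; φ = atan2(cos α − cos β, d − sin α + sin β) = 0.244270 rad; t = (α − φ + p/2) mod 2π = 1.621379 rad, q = (α − β − t + p) mod 2π = 4.055358 rad → L = 5.27·(1.621379 + 4.922755 + 4.055358) = 5.27·10.599492 = 55.859325 m
LRL: c = (6 − d² + 2cos(α−β) − 2d(sin α − sin β))/8 = -0.383095; p = 2π − arccos c = 4.319244 rad; φ = atan2(cos β − cos α, d + sin α − sin β) = -0.183953 rad; t = (φ − α + p/2) mod 2π = 2.571398 rad, q = (β − α − t + p) mod 2π = 0.993864 rad → L = 5.27·(2.571398 + 4.319244 + 0.993864) = 5.27·7.884506 = 41.551345 m
Shortest: LRL with L = 41.551345 m ≈ 41.5513 m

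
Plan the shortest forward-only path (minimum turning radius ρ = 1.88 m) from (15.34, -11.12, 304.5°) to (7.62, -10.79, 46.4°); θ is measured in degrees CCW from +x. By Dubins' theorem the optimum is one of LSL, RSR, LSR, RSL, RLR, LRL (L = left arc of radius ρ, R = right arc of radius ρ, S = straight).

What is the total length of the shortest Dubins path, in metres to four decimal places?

13.2790 m

Let ψ = atan2(Δy, Δx) = atan2(0.33, -7.72) = 177.5523° be the start→goal bearing.
Normalize: d = |goal − start| / ρ = 7.727050/1.88 = 4.110133, α = (θ_start − ψ) mod 360° = 126.9477° = 2.215655 rad, β = (θ_goal − ψ) mod 360° = 228.8477° = 3.994146 rad.
Common terms: sin α = 0.799185, cos α = -0.601086, sin β = -0.752963, cos β = -0.658063, cos(α−β) = -0.206204, d² = 16.893193. Work in radians in the unit-radius frame; every candidate has L = ρ·(t + p + q).
LSL: p² = 2 + d² − 2cos(α−β) + 2d(sin α − sin β) = 32.064666; p = √p² = 5.662567; φ = atan2(cos β − cos α, d + sin α − sin β) = -0.010062 rad; t = (φ − α) mod 2π = 4.057468 rad, q = (β − φ) mod 2π = 4.004208 rad → L = 1.88·(4.057468 + 5.662567 + 4.004208) = 1.88·13.724243 = 25.801577 m
RSR: p² = 2 + d² − 2cos(α−β) + 2d(sin β − sin α) = 6.546536; p = √p² = 2.558620; φ = atan2(cos α − cos β, d − sin α + sin β) = 0.022271 rad; t = (α − φ) mod 2π = 2.193384 rad, q = (φ − β) mod 2π = 2.311310 rad → L = 1.88·(2.193384 + 2.558620 + 2.311310) = 1.88·7.063315 = 13.279032 m
LSR: p² = d² − 2 + 2cos(α−β) + 2d(sin α + sin β) = 14.860741; p = √p² = 3.854963; φ = atan2(−cos α − cos β, d + sin α + sin β) − atan2(−2, p) = 0.772740 rad; t = (φ − α) mod 2π = 4.840271 rad, q = (φ − β) mod 2π = 3.061780 rad → L = 1.88·(4.840271 + 3.854963 + 3.061780) = 1.88·11.757014 = 22.103186 m
RSL: p² = d² − 2 + 2cos(α−β) − 2d(sin α + sin β) = 14.100828; p = √p² = 3.755107; φ = atan2(cos α + cos β, d − sin α − sin β) − atan2(2, p) = -0.789849 rad; t = (α − φ) mod 2π = 3.005504 rad, q = (β − φ) mod 2π = 4.783995 rad → L = 1.88·(3.005504 + 3.755107 + 4.783995) = 1.88·11.544606 = 21.703859 m
RLR: c = (6 − d² + 2cos(α−β) + 2d(sin α − sin β))/8 = 0.181683; p = 2π − arccos c = 4.895087 rad; φ = atan2(cos α − cos β, d − sin α + sin β) = 0.022271 rad; t = (α − φ + p/2) mod 2π = 4.640928 rad, q = (α − β − t + p) mod 2π = 4.758854 rad → L = 1.88·(4.640928 + 4.895087 + 4.758854) = 1.88·14.294868 = 26.874352 m
LRL: c = (6 − d² + 2cos(α−β) − 2d(sin α − sin β))/8 = -3.008083, |c| > 1 → infeasible
Shortest: RSR with L = 13.279032 m ≈ 13.2790 m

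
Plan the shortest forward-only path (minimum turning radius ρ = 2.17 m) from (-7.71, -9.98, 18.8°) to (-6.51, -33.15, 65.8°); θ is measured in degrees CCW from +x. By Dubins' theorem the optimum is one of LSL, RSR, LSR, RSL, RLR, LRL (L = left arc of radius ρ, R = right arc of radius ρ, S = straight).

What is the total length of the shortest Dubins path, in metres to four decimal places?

Let ψ = atan2(Δy, Δx) = atan2(-23.17, 1.20) = -87.0352° be the start→goal bearing.
Normalize: d = |goal − start| / ρ = 23.201054/2.17 = 10.691730, α = (θ_start − ψ) mod 360° = 105.8352° = 1.847173 rad, β = (θ_goal − ψ) mod 360° = 152.8352° = 2.667478 rad.
Common terms: sin α = 0.962050, cos α = -0.272872, sin β = 0.456551, cos β = -0.889697, cos(α−β) = 0.681998, d² = 114.313088. Work in radians in the unit-radius frame; every candidate has L = ρ·(t + p + q).
LSL: p² = 2 + d² − 2cos(α−β) + 2d(sin α − sin β) = 125.758420; p = √p² = 11.214206; φ = atan2(cos β − cos α, d + sin α − sin β) = -0.055032 rad; t = (φ − α) mod 2π = 4.380980 rad, q = (β − φ) mod 2π = 2.722510 rad → L = 2.17·(4.380980 + 11.214206 + 2.722510) = 2.17·18.317696 = 39.749401 m
RSR: p² = 2 + d² − 2cos(α−β) + 2d(sin β − sin α) = 104.139763; p = √p² = 10.204889; φ = atan2(cos α − cos β, d − sin α + sin β) = 0.060481 rad; t = (α − φ) mod 2π = 1.786692 rad, q = (φ − β) mod 2π = 3.676188 rad → L = 2.17·(1.786692 + 10.204889 + 3.676188) = 2.17·15.667770 = 33.999060 m
LSR: p² = d² − 2 + 2cos(α−β) + 2d(sin α + sin β) = 144.011687; p = √p² = 12.000487; φ = atan2(−cos α − cos β, d + sin α + sin β) − atan2(−2, p) = 0.260847 rad; t = (φ − α) mod 2π = 4.696859 rad, q = (φ − β) mod 2π = 3.876554 rad → L = 2.17·(4.696859 + 12.000487 + 3.876554) = 2.17·20.573900 = 44.645363 m
RSL: p² = d² − 2 + 2cos(α−β) − 2d(sin α + sin β) = 83.342483; p = √p² = 9.129210; φ = atan2(cos α + cos β, d − sin α − sin β) − atan2(2, p) = -0.340389 rad; t = (α − φ) mod 2π = 2.187562 rad, q = (β − φ) mod 2π = 3.007867 rad → L = 2.17·(2.187562 + 9.129210 + 3.007867) = 2.17·14.324639 = 31.084467 m
RLR: c = (6 − d² + 2cos(α−β) + 2d(sin α − sin β))/8 = -12.017470, |c| > 1 → infeasible
LRL: c = (6 − d² + 2cos(α−β) − 2d(sin α − sin β))/8 = -14.719802, |c| > 1 → infeasible
Shortest: RSL with L = 31.084467 m ≈ 31.0845 m

31.0845 m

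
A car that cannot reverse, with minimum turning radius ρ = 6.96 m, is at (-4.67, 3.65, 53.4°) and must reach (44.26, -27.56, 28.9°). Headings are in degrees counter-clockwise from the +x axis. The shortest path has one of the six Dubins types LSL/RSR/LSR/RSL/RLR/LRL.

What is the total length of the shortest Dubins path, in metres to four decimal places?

64.0279 m

Let ψ = atan2(Δy, Δx) = atan2(-31.21, 48.93) = -32.5318° be the start→goal bearing.
Normalize: d = |goal − start| / ρ = 58.036273/6.96 = 8.338545, α = (θ_start − ψ) mod 360° = 85.9318° = 1.499792 rad, β = (θ_goal − ψ) mod 360° = 61.4318° = 1.072187 rad.
Common terms: sin α = 0.997480, cos α = 0.070944, sin β = 0.878248, cos β = 0.478205, cos(α−β) = 0.909961, d² = 69.531333. Work in radians in the unit-radius frame; every candidate has L = ρ·(t + p + q).
LSL: p² = 2 + d² − 2cos(α−β) + 2d(sin α − sin β) = 71.699853; p = √p² = 8.467577; φ = atan2(cos β − cos α, d + sin α − sin β) = 0.048115 rad; t = (φ − α) mod 2π = 4.831508 rad, q = (β − φ) mod 2π = 1.024072 rad → L = 6.96·(4.831508 + 8.467577 + 1.024072) = 6.96·14.323156 = 99.689167 m
RSR: p² = 2 + d² − 2cos(α−β) + 2d(sin β − sin α) = 67.722967; p = √p² = 8.229397; φ = atan2(cos α − cos β, d − sin α + sin β) = -0.049509 rad; t = (α − φ) mod 2π = 1.549301 rad, q = (φ − β) mod 2π = 5.161490 rad → L = 6.96·(1.549301 + 8.229397 + 5.161490) = 6.96·14.940187 = 103.983705 m
LSR: p² = d² − 2 + 2cos(α−β) + 2d(sin α + sin β) = 100.632948; p = √p² = 10.031597; φ = atan2(−cos α − cos β, d + sin α + sin β) − atan2(−2, p) = 0.143079 rad; t = (φ − α) mod 2π = 4.926472 rad, q = (φ − β) mod 2π = 5.354077 rad → L = 6.96·(4.926472 + 10.031597 + 5.354077) = 6.96·20.312146 = 141.372538 m
RSL: p² = d² − 2 + 2cos(α−β) − 2d(sin α + sin β) = 38.069562; p = √p² = 6.170054; φ = atan2(cos α + cos β, d − sin α − sin β) − atan2(2, p) = -0.228693 rad; t = (α − φ) mod 2π = 1.728485 rad, q = (β − φ) mod 2π = 1.300879 rad → L = 6.96·(1.728485 + 6.170054 + 1.300879) = 6.96·9.199418 = 64.027947 m
RLR: c = (6 − d² + 2cos(α−β) + 2d(sin α − sin β))/8 = -7.465371, |c| > 1 → infeasible
LRL: c = (6 − d² + 2cos(α−β) − 2d(sin α − sin β))/8 = -7.962482, |c| > 1 → infeasible
Shortest: RSL with L = 64.027947 m ≈ 64.0279 m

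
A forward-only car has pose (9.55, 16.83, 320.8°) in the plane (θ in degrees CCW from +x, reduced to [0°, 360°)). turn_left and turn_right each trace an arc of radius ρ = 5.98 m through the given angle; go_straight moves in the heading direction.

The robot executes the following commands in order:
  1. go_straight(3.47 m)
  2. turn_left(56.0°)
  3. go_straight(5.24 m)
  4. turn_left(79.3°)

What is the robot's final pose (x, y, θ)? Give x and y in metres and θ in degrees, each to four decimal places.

(26.9811, 21.4210, 96.1000°)

set_pose: (x, y, θ) = (9.5500, 16.8300, 320.8000°), ρ = 5.98
go_straight(3.47): x += 3.47·cos θ, y += 3.47·sin θ → (12.2391, 14.6369, 320.8000°)
turn_left(56.0°): centre at ρ to the left, rotate +56.0° → (17.7470, 13.5463, 376.8000° ≡ 16.8000°)
go_straight(5.24): x += 5.24·cos θ, y += 5.24·sin θ → (22.7634, 15.0608, 16.8000°)
turn_left(79.3°): centre at ρ to the left, rotate +79.3° → (26.9811, 21.4210, 96.1000°)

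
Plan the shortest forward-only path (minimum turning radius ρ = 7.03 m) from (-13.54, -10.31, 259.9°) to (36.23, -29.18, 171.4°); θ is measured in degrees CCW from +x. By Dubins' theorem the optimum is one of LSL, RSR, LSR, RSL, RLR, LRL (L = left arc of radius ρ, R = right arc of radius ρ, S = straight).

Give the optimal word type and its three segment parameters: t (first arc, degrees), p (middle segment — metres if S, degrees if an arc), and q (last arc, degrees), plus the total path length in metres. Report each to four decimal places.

Let ψ = atan2(Δy, Δx) = atan2(-18.87, 49.77) = -20.7639° be the start→goal bearing.
Normalize: d = |goal − start| / ρ = 53.227153/7.03 = 7.571430, α = (θ_start − ψ) mod 360° = 280.6639° = 4.898510 rad, β = (θ_goal − ψ) mod 360° = 192.1639° = 3.353893 rad.
Common terms: sin α = -0.982730, cos α = 0.185048, sin β = -0.210709, cos β = -0.977549, cos(α−β) = 0.026177, d² = 57.326552. Work in radians in the unit-radius frame; every candidate has L = ρ·(t + p + q).
LSL: p² = 2 + d² − 2cos(α−β) + 2d(sin α − sin β) = 47.583605; p = √p² = 6.898087; φ = atan2(cos β − cos α, d + sin α − sin β) = -0.169347 rad; t = (φ − α) mod 2π = 1.215328 rad, q = (β − φ) mod 2π = 3.523240 rad → L = 7.03·(1.215328 + 6.898087 + 3.523240) = 7.03·11.636656 = 81.805692 m
RSR: p² = 2 + d² − 2cos(α−β) + 2d(sin β − sin α) = 70.964791; p = √p² = 8.424060; φ = atan2(cos α − cos β, d − sin α + sin β) = 0.138451 rad; t = (α − φ) mod 2π = 4.760059 rad, q = (φ − β) mod 2π = 3.067743 rad → L = 7.03·(4.760059 + 8.424060 + 3.067743) = 7.03·16.251862 = 114.250590 m
LSR: p² = d² − 2 + 2cos(α−β) + 2d(sin α + sin β) = 37.306829; p = √p² = 6.107932; φ = atan2(−cos α − cos β, d + sin α + sin β) − atan2(−2, p) = 0.440062 rad; t = (φ − α) mod 2π = 1.824738 rad, q = (φ − β) mod 2π = 3.369354 rad → L = 7.03·(1.824738 + 6.107932 + 3.369354) = 7.03·11.302023 = 79.453224 m
RSL: p² = d² − 2 + 2cos(α−β) − 2d(sin α + sin β) = 73.450983; p = √p² = 8.570355; φ = atan2(cos α + cos β, d − sin α − sin β) − atan2(2, p) = -0.319432 rad; t = (α − φ) mod 2π = 5.217942 rad, q = (β − φ) mod 2π = 3.673326 rad → L = 7.03·(5.217942 + 8.570355 + 3.673326) = 7.03·17.461622 = 122.755205 m
RLR: c = (6 − d² + 2cos(α−β) + 2d(sin α − sin β))/8 = -7.870599, |c| > 1 → infeasible
LRL: c = (6 − d² + 2cos(α−β) − 2d(sin α − sin β))/8 = -4.947951, |c| > 1 → infeasible
Shortest: LSR with L = 79.453224 m ≈ 79.4532 m
Convert LSR to answer units (arcs ×180/π): t = 1.824738·180/π = 104.5498°, p = ρ·p = 7.03·6.107932 = 42.9388 m, q = 3.369354·180/π = 193.0498°, L = 79.4532 m.

LSR: t = 104.5498°, p = 42.9388 m, q = 193.0498°, L = 79.4532 m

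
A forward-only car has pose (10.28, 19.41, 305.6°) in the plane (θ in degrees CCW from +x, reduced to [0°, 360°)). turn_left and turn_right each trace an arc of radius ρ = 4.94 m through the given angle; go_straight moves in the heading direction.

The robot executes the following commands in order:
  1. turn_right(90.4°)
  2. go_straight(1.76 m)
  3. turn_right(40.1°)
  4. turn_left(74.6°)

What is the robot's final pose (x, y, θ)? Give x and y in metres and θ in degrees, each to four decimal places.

set_pose: (x, y, θ) = (10.2800, 19.4100, 305.6000°), ρ = 4.94
turn_right(90.4°): centre at ρ to the right, rotate −90.4° → (9.1109, 12.4976, 215.2000°)
go_straight(1.76): x += 1.76·cos θ, y += 1.76·sin θ → (7.6727, 11.4831, 215.2000°)
turn_right(40.1°): centre at ρ to the right, rotate −40.1° → (4.4031, 10.5978, 175.1000°)
turn_left(74.6°): centre at ρ to the left, rotate +74.6° → (-0.6520, 7.3898, 249.7000°)

(-0.6520, 7.3898, 249.7000°)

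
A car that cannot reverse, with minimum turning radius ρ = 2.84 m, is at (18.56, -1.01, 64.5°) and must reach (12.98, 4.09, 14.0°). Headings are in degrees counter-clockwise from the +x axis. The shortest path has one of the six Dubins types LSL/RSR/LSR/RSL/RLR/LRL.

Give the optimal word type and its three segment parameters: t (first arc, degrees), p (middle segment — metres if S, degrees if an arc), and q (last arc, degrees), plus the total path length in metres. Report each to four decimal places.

LSL: t = 54.6780°, p = 7.5970 m, q = 254.8220°, L = 22.9381 m

Let ψ = atan2(Δy, Δx) = atan2(5.10, -5.58) = 137.5734° be the start→goal bearing.
Normalize: d = |goal − start| / ρ = 7.559524/2.84 = 2.661804, α = (θ_start − ψ) mod 360° = 286.9266° = 5.007815 rad, β = (θ_goal − ψ) mod 360° = 236.4266° = 4.126423 rad.
Common terms: sin α = -0.956678, cos α = 0.291147, sin β = -0.833178, cos β = -0.553004, cos(α−β) = 0.636078, d² = 7.085201. Work in radians in the unit-radius frame; every candidate has L = ρ·(t + p + q).
LSL: p² = 2 + d² − 2cos(α−β) + 2d(sin α − sin β) = 7.155580; p = √p² = 2.674992; φ = atan2(cos β − cos α, d + sin α − sin β) = -0.321059 rad; t = (φ − α) mod 2π = 0.954312 rad, q = (β − φ) mod 2π = 4.447482 rad → L = 2.84·(0.954312 + 2.674992 + 4.447482) = 2.84·8.076786 = 22.938071 m
RSR: p² = 2 + d² − 2cos(α−β) + 2d(sin β − sin α) = 8.470510; p = √p² = 2.910414; φ = atan2(cos α − cos β, d − sin α + sin β) = 0.294274 rad; t = (α − φ) mod 2π = 4.713541 rad, q = (φ − β) mod 2π = 2.451036 rad → L = 2.84·(4.713541 + 2.910414 + 2.451036) = 2.84·10.074991 = 28.612973 m
LSR: p² = d² − 2 + 2cos(α−β) + 2d(sin α + sin β) = -3.171139 < 0 → infeasible
RSL: p² = d² − 2 + 2cos(α−β) − 2d(sin α + sin β) = 15.885854; p = √p² = 3.985706; φ = atan2(cos α + cos β, d − sin α − sin β) − atan2(2, p) = -0.523836 rad; t = (α − φ) mod 2π = 5.531650 rad, q = (β − φ) mod 2π = 4.650259 rad → L = 2.84·(5.531650 + 3.985706 + 4.650259) = 2.84·14.167616 = 40.236028 m
RLR: c = (6 − d² + 2cos(α−β) + 2d(sin α − sin β))/8 = -0.058814; p = 2π − arccos c = 4.653541 rad; φ = atan2(cos α − cos β, d − sin α + sin β) = 0.294274 rad; t = (α − φ + p/2) mod 2π = 0.757126 rad, q = (α − β − t + p) mod 2π = 4.777807 rad → L = 2.84·(0.757126 + 4.653541 + 4.777807) = 2.84·10.188474 = 28.935266 m
LRL: c = (6 − d² + 2cos(α−β) − 2d(sin α − sin β))/8 = 0.105552; p = 2π − arccos c = 4.818138 rad; φ = atan2(cos β − cos α, d + sin α − sin β) = -0.321059 rad; t = (φ − α + p/2) mod 2π = 3.363381 rad, q = (β − α − t + p) mod 2π = 0.573366 rad → L = 2.84·(3.363381 + 4.818138 + 0.573366) = 2.84·8.754886 = 24.863875 m
Shortest: LSL with L = 22.938071 m ≈ 22.9381 m
Convert LSL to answer units (arcs ×180/π): t = 0.954312·180/π = 54.6780°, p = ρ·p = 2.84·2.674992 = 7.5970 m, q = 4.447482·180/π = 254.8220°, L = 22.9381 m.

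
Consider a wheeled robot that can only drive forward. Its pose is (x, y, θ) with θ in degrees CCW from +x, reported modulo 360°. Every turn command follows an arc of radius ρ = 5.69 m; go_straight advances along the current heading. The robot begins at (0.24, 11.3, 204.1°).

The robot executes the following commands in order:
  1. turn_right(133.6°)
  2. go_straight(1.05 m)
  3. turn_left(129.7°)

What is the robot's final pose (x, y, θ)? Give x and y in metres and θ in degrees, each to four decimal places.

(-14.4249, 26.6225, 200.2000°)

set_pose: (x, y, θ) = (0.2400, 11.3000, 204.1000°), ρ = 5.69
turn_right(133.6°): centre at ρ to the right, rotate −133.6° → (-7.4470, 18.3934, 70.5000°)
go_straight(1.05): x += 1.05·cos θ, y += 1.05·sin θ → (-7.0965, 19.3832, 70.5000°)
turn_left(129.7°): centre at ρ to the left, rotate +129.7° → (-14.4249, 26.6225, 200.2000°)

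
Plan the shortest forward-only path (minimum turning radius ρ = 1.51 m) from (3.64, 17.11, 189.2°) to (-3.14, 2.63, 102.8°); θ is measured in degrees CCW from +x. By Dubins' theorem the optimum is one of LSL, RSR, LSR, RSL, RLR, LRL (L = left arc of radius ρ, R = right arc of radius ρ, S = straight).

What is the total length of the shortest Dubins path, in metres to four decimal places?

Let ψ = atan2(Δy, Δx) = atan2(-14.48, -6.78) = -115.0905° be the start→goal bearing.
Normalize: d = |goal − start| / ρ = 15.988709/1.51 = 10.588549, α = (θ_start − ψ) mod 360° = 304.2905° = 5.310871 rad, β = (θ_goal − ψ) mod 360° = 217.8905° = 3.802907 rad.
Common terms: sin α = -0.826192, cos α = 0.563389, sin β = -0.614154, cos β = -0.789186, cos(α−β) = 0.062791, d² = 112.117363. Work in radians in the unit-radius frame; every candidate has L = ρ·(t + p + q).
LSL: p² = 2 + d² − 2cos(α−β) + 2d(sin α − sin β) = 109.501446; p = √p² = 10.464294; φ = atan2(cos β − cos α, d + sin α − sin β) = -0.129619 rad; t = (φ − α) mod 2π = 0.842695 rad, q = (β − φ) mod 2π = 3.932525 rad → L = 1.51·(0.842695 + 10.464294 + 3.932525) = 1.51·15.239515 = 23.011667 m
RSR: p² = 2 + d² − 2cos(α−β) + 2d(sin β − sin α) = 118.482118; p = √p² = 10.884949; φ = atan2(cos α − cos β, d − sin α + sin β) = 0.124583 rad; t = (α − φ) mod 2π = 5.186288 rad, q = (φ − β) mod 2π = 2.604862 rad → L = 1.51·(5.186288 + 10.884949 + 2.604862) = 1.51·18.676099 = 28.200909 m
LSR: p² = d² − 2 + 2cos(α−β) + 2d(sin α + sin β) = 79.740595; p = √p² = 8.929759; φ = atan2(−cos α − cos β, d + sin α + sin β) − atan2(−2, p) = 0.245011 rad; t = (φ − α) mod 2π = 1.217325 rad, q = (φ − β) mod 2π = 2.725290 rad → L = 1.51·(1.217325 + 8.929759 + 2.725290) = 1.51·12.872374 = 19.437285 m
RSL: p² = d² − 2 + 2cos(α−β) − 2d(sin α + sin β) = 140.745293; p = √p² = 11.863612; φ = atan2(cos α + cos β, d − sin α − sin β) − atan2(2, p) = -0.185781 rad; t = (α − φ) mod 2π = 5.496652 rad, q = (β − φ) mod 2π = 3.988688 rad → L = 1.51·(5.496652 + 11.863612 + 3.988688) = 1.51·21.348953 = 32.236918 m
RLR: c = (6 − d² + 2cos(α−β) + 2d(sin α − sin β))/8 = -13.810265, |c| > 1 → infeasible
LRL: c = (6 − d² + 2cos(α−β) − 2d(sin α − sin β))/8 = -12.687681, |c| > 1 → infeasible
Shortest: LSR with L = 19.437285 m ≈ 19.4373 m

19.4373 m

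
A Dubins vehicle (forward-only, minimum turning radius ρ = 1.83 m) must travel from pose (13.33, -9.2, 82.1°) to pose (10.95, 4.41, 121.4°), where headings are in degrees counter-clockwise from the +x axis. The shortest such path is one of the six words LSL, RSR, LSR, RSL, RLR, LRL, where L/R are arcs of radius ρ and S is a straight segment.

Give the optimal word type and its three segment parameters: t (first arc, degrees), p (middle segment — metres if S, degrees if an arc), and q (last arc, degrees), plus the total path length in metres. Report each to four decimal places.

LSL: t = 17.6401°, p = 12.5865 m, q = 21.6599°, L = 13.8417 m

Let ψ = atan2(Δy, Δx) = atan2(13.61, -2.38) = 99.9191° be the start→goal bearing.
Normalize: d = |goal − start| / ρ = 13.816530/1.83 = 7.550016, α = (θ_start − ψ) mod 360° = 342.1809° = 5.972183 rad, β = (θ_goal − ψ) mod 360° = 21.4809° = 0.374912 rad.
Common terms: sin α = -0.306013, cos α = 0.952027, sin β = 0.366191, cos β = 0.930540, cos(α−β) = 0.773840, d² = 57.002747. Work in radians in the unit-radius frame; every candidate has L = ρ·(t + p + q).
LSL: p² = 2 + d² − 2cos(α−β) + 2d(sin α − sin β) = 47.304768; p = √p² = 6.877846; φ = atan2(cos β − cos α, d + sin α − sin β) = -0.003124 rad; t = (φ − α) mod 2π = 0.307878 rad, q = (β − φ) mod 2π = 0.378037 rad → L = 1.83·(0.307878 + 6.877846 + 0.378037) = 1.83·7.563761 = 13.841682 m
RSR: p² = 2 + d² − 2cos(α−β) + 2d(sin β − sin α) = 67.605365; p = √p² = 8.222248; φ = atan2(cos α − cos β, d − sin α + sin β) = 0.002613 rad; t = (α − φ) mod 2π = 5.969570 rad, q = (φ − β) mod 2π = 5.910886 rad → L = 1.83·(5.969570 + 8.222248 + 5.910886) = 1.83·20.102704 = 36.787949 m
LSR: p² = d² − 2 + 2cos(α−β) + 2d(sin α + sin β) = 57.459124; p = √p² = 7.580180; φ = atan2(−cos α − cos β, d + sin α + sin β) − atan2(−2, p) = 0.015461 rad; t = (φ − α) mod 2π = 0.326463 rad, q = (φ − β) mod 2π = 5.923734 rad → L = 1.83·(0.326463 + 7.580180 + 5.923734) = 1.83·13.830377 = 25.309590 m
RSL: p² = d² − 2 + 2cos(α−β) − 2d(sin α + sin β) = 55.641731; p = √p² = 7.459339; φ = atan2(cos α + cos β, d − sin α − sin β) − atan2(2, p) = -0.015711 rad; t = (α − φ) mod 2π = 5.987894 rad, q = (β − φ) mod 2π = 0.390623 rad → L = 1.83·(5.987894 + 7.459339 + 0.390623) = 1.83·13.837856 = 25.323276 m
RLR: c = (6 − d² + 2cos(α−β) + 2d(sin α − sin β))/8 = -7.450671, |c| > 1 → infeasible
LRL: c = (6 − d² + 2cos(α−β) − 2d(sin α − sin β))/8 = -4.913096, |c| > 1 → infeasible
Shortest: LSL with L = 13.841682 m ≈ 13.8417 m
Convert LSL to answer units (arcs ×180/π): t = 0.307878·180/π = 17.6401°, p = ρ·p = 1.83·6.877846 = 12.5865 m, q = 0.378037·180/π = 21.6599°, L = 13.8417 m.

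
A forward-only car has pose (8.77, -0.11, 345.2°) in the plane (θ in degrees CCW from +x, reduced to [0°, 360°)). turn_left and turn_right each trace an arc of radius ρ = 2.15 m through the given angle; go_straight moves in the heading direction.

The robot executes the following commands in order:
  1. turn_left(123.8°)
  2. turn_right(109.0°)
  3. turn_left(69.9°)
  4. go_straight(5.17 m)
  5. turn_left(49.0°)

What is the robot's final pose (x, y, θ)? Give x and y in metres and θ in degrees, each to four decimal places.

(17.0439, 13.5628, 118.9000°)

set_pose: (x, y, θ) = (8.7700, -0.1100, 345.2000°), ρ = 2.15
turn_left(123.8°): centre at ρ to the left, rotate +123.8° → (11.3521, 2.6686, 469.0000° ≡ 109.0000°)
turn_right(109.0°): centre at ρ to the right, rotate −109.0° → (13.3849, 5.5186, 0.0000°)
turn_left(69.9°): centre at ρ to the left, rotate +69.9° → (15.4040, 6.9297, 69.9000°)
go_straight(5.17): x += 5.17·cos θ, y += 5.17·sin θ → (17.1807, 11.7849, 69.9000°)
turn_left(49.0°): centre at ρ to the left, rotate +49.0° → (17.0439, 13.5628, 118.9000°)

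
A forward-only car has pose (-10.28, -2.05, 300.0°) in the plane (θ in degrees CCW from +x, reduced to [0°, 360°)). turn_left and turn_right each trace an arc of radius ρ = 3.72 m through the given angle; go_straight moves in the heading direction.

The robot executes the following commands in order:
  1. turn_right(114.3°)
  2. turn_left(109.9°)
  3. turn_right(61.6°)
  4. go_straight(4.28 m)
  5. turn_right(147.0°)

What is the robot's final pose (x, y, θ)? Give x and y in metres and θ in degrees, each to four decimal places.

set_pose: (x, y, θ) = (-10.2800, -2.0500, 300.0000°), ρ = 3.72
turn_right(114.3°): centre at ρ to the right, rotate −114.3° → (-13.1321, -7.6116, 185.7000°)
turn_left(109.9°): centre at ρ to the left, rotate +109.9° → (-16.1175, -12.9206, 295.6000°)
turn_right(61.6°): centre at ρ to the right, rotate −61.6° → (-16.4628, -16.7145, 234.0000°)
go_straight(4.28): x += 4.28·cos θ, y += 4.28·sin θ → (-18.9785, -20.1771, 234.0000°)
turn_right(147.0°): centre at ρ to the right, rotate −147.0° → (-25.7029, -17.7958, 87.0000°)

(-25.7029, -17.7958, 87.0000°)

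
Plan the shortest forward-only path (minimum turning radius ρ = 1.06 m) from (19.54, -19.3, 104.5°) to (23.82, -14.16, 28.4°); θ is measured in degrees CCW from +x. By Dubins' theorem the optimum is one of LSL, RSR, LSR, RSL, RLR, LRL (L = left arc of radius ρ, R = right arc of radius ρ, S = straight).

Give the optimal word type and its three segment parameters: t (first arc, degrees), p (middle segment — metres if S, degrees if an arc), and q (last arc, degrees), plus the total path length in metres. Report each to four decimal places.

RSR: t = 58.1293°, p = 5.4463 m, q = 17.9707°, L = 6.8542 m

Let ψ = atan2(Δy, Δx) = atan2(5.14, 4.28) = 50.2164° be the start→goal bearing.
Normalize: d = |goal − start| / ρ = 6.688647/1.06 = 6.310044, α = (θ_start − ψ) mod 360° = 54.2836° = 0.947428 rad, β = (θ_goal − ψ) mod 360° = 338.1836° = 5.902418 rad.
Common terms: sin α = 0.811917, cos α = 0.583773, sin β = -0.371633, cos β = 0.928380, cos(α−β) = 0.240228, d² = 39.816661. Work in radians in the unit-radius frame; every candidate has L = ρ·(t + p + q).
LSL: p² = 2 + d² − 2cos(α−β) + 2d(sin α − sin β) = 56.272709; p = √p² = 7.501514; φ = atan2(cos β − cos α, d + sin α − sin β) = 0.045954 rad; t = (φ − α) mod 2π = 5.381712 rad, q = (β − φ) mod 2π = 5.856463 rad → L = 1.06·(5.381712 + 7.501514 + 5.856463) = 1.06·18.739689 = 19.864070 m
RSR: p² = 2 + d² − 2cos(α−β) + 2d(sin β − sin α) = 26.399701; p = √p² = 5.138064; φ = atan2(cos α − cos β, d − sin α + sin β) = -0.067120 rad; t = (α − φ) mod 2π = 1.014548 rad, q = (φ − β) mod 2π = 0.313648 rad → L = 1.06·(1.014548 + 5.138064 + 0.313648) = 1.06·6.466259 = 6.854235 m
LSR: p² = d² − 2 + 2cos(α−β) + 2d(sin α + sin β) = 43.853538; p = √p² = 6.622200; φ = atan2(−cos α − cos β, d + sin α + sin β) − atan2(−2, p) = 0.072930 rad; t = (φ − α) mod 2π = 5.408687 rad, q = (φ − β) mod 2π = 0.453698 rad → L = 1.06·(5.408687 + 6.622200 + 0.453698) = 1.06·12.484585 = 13.233661 m
RSL: p² = d² − 2 + 2cos(α−β) − 2d(sin α + sin β) = 32.740696; p = √p² = 5.721949; φ = atan2(cos α + cos β, d − sin α − sin β) − atan2(2, p) = -0.084122 rad; t = (α − φ) mod 2π = 1.031550 rad, q = (β − φ) mod 2π = 5.986540 rad → L = 1.06·(1.031550 + 5.721949 + 5.986540) = 1.06·12.740039 = 13.504441 m
RLR: c = (6 − d² + 2cos(α−β) + 2d(sin α − sin β))/8 = -2.299963, |c| > 1 → infeasible
LRL: c = (6 − d² + 2cos(α−β) − 2d(sin α − sin β))/8 = -6.034089, |c| > 1 → infeasible
Shortest: RSR with L = 6.854235 m ≈ 6.8542 m
Convert RSR to answer units (arcs ×180/π): t = 1.014548·180/π = 58.1293°, p = ρ·p = 1.06·5.138064 = 5.4463 m, q = 0.313648·180/π = 17.9707°, L = 6.8542 m.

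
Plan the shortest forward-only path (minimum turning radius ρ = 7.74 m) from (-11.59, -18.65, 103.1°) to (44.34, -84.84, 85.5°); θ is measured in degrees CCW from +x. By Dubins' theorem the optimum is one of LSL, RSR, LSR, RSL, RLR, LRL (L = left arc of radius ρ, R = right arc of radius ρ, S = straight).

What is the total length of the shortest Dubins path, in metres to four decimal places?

Let ψ = atan2(Δy, Δx) = atan2(-66.19, 55.93) = -49.8025° be the start→goal bearing.
Normalize: d = |goal − start| / ρ = 86.656108/7.74 = 11.195880, α = (θ_start − ψ) mod 360° = 152.9025° = 2.668651 rad, β = (θ_goal − ψ) mod 360° = 135.3025° = 2.361474 rad.
Common terms: sin α = 0.455507, cos α = -0.890232, sin β = 0.703364, cos β = -0.710830, cos(α−β) = 0.953191, d² = 125.347719. Work in radians in the unit-radius frame; every candidate has L = ρ·(t + p + q).
LSL: p² = 2 + d² − 2cos(α−β) + 2d(sin α − sin β) = 119.891372; p = √p² = 10.949492; φ = atan2(cos β − cos α, d + sin α − sin β) = 0.016385 rad; t = (φ − α) mod 2π = 3.630919 rad, q = (β − φ) mod 2π = 2.345088 rad → L = 7.74·(3.630919 + 10.949492 + 2.345088) = 7.74·16.925499 = 131.003364 m
RSR: p² = 2 + d² − 2cos(α−β) + 2d(sin β − sin α) = 130.991303; p = √p² = 11.445143; φ = atan2(cos α − cos β, d − sin α + sin β) = -0.015676 rad; t = (α − φ) mod 2π = 2.684327 rad, q = (φ − β) mod 2π = 3.906036 rad → L = 7.74·(2.684327 + 11.445143 + 3.906036) = 7.74·18.035506 = 139.594820 m
LSR: p² = d² − 2 + 2cos(α−β) + 2d(sin α + sin β) = 151.203253; p = √p² = 12.296473; φ = atan2(−cos α − cos β, d + sin α + sin β) − atan2(−2, p) = 0.290109 rad; t = (φ − α) mod 2π = 3.904643 rad, q = (φ − β) mod 2π = 4.211821 rad → L = 7.74·(3.904643 + 12.296473 + 4.211821) = 7.74·20.412937 = 157.996130 m
RSL: p² = d² − 2 + 2cos(α−β) − 2d(sin α + sin β) = 99.304948; p = √p² = 9.965187; φ = atan2(cos α + cos β, d − sin α − sin β) − atan2(2, p) = -0.356250 rad; t = (α − φ) mod 2π = 3.024902 rad, q = (β − φ) mod 2π = 2.717724 rad → L = 7.74·(3.024902 + 9.965187 + 2.717724) = 7.74·15.707813 = 121.578471 m
RLR: c = (6 − d² + 2cos(α−β) + 2d(sin α − sin β))/8 = -15.373913, |c| > 1 → infeasible
LRL: c = (6 − d² + 2cos(α−β) − 2d(sin α − sin β))/8 = -13.986421, |c| > 1 → infeasible
Shortest: RSL with L = 121.578471 m ≈ 121.5785 m

121.5785 m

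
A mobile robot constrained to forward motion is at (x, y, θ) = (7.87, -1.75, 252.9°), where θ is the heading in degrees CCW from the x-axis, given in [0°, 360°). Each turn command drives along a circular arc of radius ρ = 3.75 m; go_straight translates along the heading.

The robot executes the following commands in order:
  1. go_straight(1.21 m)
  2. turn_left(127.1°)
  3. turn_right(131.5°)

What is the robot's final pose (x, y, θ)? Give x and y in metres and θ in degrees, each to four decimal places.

(17.1527, -12.4312, 248.5000°)

set_pose: (x, y, θ) = (7.8700, -1.7500, 252.9000°), ρ = 3.75
go_straight(1.21): x += 1.21·cos θ, y += 1.21·sin θ → (7.5142, -2.9065, 252.9000°)
turn_left(127.1°): centre at ρ to the left, rotate +127.1° → (12.3810, -7.5330, 380.0000° ≡ 20.0000°)
turn_right(131.5°): centre at ρ to the right, rotate −131.5° → (17.1527, -12.4312, -111.5000° ≡ 248.5000°)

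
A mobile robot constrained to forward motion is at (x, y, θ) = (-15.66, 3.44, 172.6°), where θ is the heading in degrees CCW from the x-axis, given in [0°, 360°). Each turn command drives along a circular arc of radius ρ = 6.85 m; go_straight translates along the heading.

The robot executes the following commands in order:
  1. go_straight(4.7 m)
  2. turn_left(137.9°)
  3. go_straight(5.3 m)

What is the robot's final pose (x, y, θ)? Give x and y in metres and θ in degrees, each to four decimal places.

set_pose: (x, y, θ) = (-15.6600, 3.4400, 172.6000°), ρ = 6.85
go_straight(4.7): x += 4.7·cos θ, y += 4.7·sin θ → (-20.3209, 4.0453, 172.6000°)
turn_left(137.9°): centre at ρ to the left, rotate +137.9° → (-26.4119, -7.1963, 310.5000°)
go_straight(5.3): x += 5.3·cos θ, y += 5.3·sin θ → (-22.9698, -11.2265, 310.5000°)

(-22.9698, -11.2265, 310.5000°)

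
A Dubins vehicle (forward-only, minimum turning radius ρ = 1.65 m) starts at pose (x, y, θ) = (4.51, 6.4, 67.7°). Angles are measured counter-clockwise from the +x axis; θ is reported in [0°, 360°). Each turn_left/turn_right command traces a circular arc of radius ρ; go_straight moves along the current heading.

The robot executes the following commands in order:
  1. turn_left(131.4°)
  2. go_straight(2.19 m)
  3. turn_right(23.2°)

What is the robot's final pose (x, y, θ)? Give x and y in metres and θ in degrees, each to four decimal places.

set_pose: (x, y, θ) = (4.5100, 6.4000, 67.7000°), ρ = 1.65
turn_left(131.4°): centre at ρ to the left, rotate +131.4° → (2.4435, 8.5853, 199.1000°)
go_straight(2.19): x += 2.19·cos θ, y += 2.19·sin θ → (0.3741, 7.8687, 199.1000°)
turn_right(23.2°): centre at ρ to the right, rotate −23.2° → (-0.2838, 7.7820, 175.9000°)

(-0.2838, 7.7820, 175.9000°)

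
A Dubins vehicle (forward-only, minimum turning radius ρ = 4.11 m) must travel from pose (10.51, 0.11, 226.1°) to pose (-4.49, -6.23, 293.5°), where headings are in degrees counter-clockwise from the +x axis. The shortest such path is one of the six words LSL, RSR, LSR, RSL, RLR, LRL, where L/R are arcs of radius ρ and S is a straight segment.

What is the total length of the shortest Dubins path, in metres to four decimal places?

19.7458 m

Let ψ = atan2(Δy, Δx) = atan2(-6.34, -15.00) = -157.0878° be the start→goal bearing.
Normalize: d = |goal − start| / ρ = 16.284827/4.11 = 3.962245, α = (θ_start − ψ) mod 360° = 23.1878° = 0.404704 rad, β = (θ_goal − ψ) mod 360° = 90.5878° = 1.581056 rad.
Common terms: sin α = 0.393747, cos α = 0.919219, sin β = 0.999947, cos β = -0.010260, cos(α−β) = 0.384295, d² = 15.699386. Work in radians in the unit-radius frame; every candidate has L = ρ·(t + p + q).
LSL: p² = 2 + d² − 2cos(α−β) + 2d(sin α − sin β) = 12.126965; p = √p² = 3.482379; φ = atan2(cos β − cos α, d + sin α − sin β) = -0.270184 rad; t = (φ − α) mod 2π = 5.608297 rad, q = (β − φ) mod 2π = 1.851240 rad → L = 4.11·(5.608297 + 3.482379 + 1.851240) = 4.11·10.941916 = 44.971277 m
RSR: p² = 2 + d² − 2cos(α−β) + 2d(sin β − sin α) = 21.734626; p = √p² = 4.662041; φ = atan2(cos α − cos β, d − sin α + sin β) = 0.200717 rad; t = (α − φ) mod 2π = 0.203988 rad, q = (φ − β) mod 2π = 4.902846 rad → L = 4.11·(0.203988 + 4.662041 + 4.902846) = 4.11·9.768874 = 40.150073 m
LSR: p² = d² − 2 + 2cos(α−β) + 2d(sin α + sin β) = 25.512293; p = √p² = 5.050969; φ = atan2(−cos α − cos β, d + sin α + sin β) − atan2(−2, p) = 0.208913 rad; t = (φ − α) mod 2π = 6.087394 rad, q = (φ − β) mod 2π = 4.911042 rad → L = 4.11·(6.087394 + 5.050969 + 4.911042) = 4.11·16.049406 = 65.963059 m
RSL: p² = d² − 2 + 2cos(α−β) − 2d(sin α + sin β) = 3.423661; p = √p² = 1.850314; φ = atan2(cos α + cos β, d − sin α − sin β) − atan2(2, p) = -0.484128 rad; t = (α − φ) mod 2π = 0.888832 rad, q = (β − φ) mod 2π = 2.065184 rad → L = 4.11·(0.888832 + 1.850314 + 2.065184) = 4.11·4.804329 = 19.745793 m
RLR: c = (6 − d² + 2cos(α−β) + 2d(sin α − sin β))/8 = -1.716828, |c| > 1 → infeasible
LRL: c = (6 − d² + 2cos(α−β) − 2d(sin α − sin β))/8 = -0.515871; p = 2π − arccos c = 4.170365 rad; φ = atan2(cos β − cos α, d + sin α − sin β) = -0.270184 rad; t = (φ − α + p/2) mod 2π = 1.410294 rad, q = (β − α − t + p) mod 2π = 3.936423 rad → L = 4.11·(1.410294 + 4.170365 + 3.936423) = 4.11·9.517083 = 39.115209 m
Shortest: RSL with L = 19.745793 m ≈ 19.7458 m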